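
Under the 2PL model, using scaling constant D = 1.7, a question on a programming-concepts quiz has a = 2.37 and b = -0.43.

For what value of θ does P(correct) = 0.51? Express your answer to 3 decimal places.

P(θ) = 1 / (1 + exp(−D·a(θ − b)))
logit = ln(0.5100/0.4900) = 0.0400
θ = b + logit/(1.7·a) = -0.43 + 0.0400/4.0290 = -0.4201

-0.420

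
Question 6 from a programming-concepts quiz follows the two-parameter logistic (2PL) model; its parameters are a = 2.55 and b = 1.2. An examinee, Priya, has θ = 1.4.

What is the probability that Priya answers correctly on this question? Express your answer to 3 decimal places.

0.625

P(θ) = 1 / (1 + exp(−a(θ − b)))
Exponent: 2.55 × (1.4 − 1.2) = 0.5100
1/(1 + e^{-0.5100}) = 0.6248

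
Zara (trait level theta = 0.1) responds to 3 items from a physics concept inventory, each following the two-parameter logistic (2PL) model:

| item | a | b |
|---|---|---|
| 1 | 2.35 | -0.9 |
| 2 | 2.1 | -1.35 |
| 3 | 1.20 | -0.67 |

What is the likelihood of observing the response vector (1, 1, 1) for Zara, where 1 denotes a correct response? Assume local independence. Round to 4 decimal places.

P(theta) = 1 / (1 + exp(−a(theta − b)))
P_1 = 1/(1+e^{-2.3500}) = 0.9129
P_2 = 1/(1+e^{-3.0450}) = 0.9546
P_3 = 1/(1+e^{-0.9240}) = 0.7159
L = P_1 × P_2 × P_3 = 0.9129 × 0.9546 × 0.7159 = 0.62384

0.6238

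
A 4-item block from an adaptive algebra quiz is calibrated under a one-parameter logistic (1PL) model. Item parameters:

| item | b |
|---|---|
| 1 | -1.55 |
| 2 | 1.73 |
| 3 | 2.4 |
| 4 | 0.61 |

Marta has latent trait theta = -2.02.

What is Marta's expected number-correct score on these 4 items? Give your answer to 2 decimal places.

P(theta) = 1 / (1 + exp(−(theta − b)))
P_1 = 1/(1+e^{0.4700}) = 0.3846
P_2 = 1/(1+e^{3.7500}) = 0.0230
P_3 = 1/(1+e^{4.4200}) = 0.0119
P_4 = 1/(1+e^{2.6300}) = 0.0672
E[score] = 0.3846 + 0.0230 + 0.0119 + 0.0672 = 0.4867

0.49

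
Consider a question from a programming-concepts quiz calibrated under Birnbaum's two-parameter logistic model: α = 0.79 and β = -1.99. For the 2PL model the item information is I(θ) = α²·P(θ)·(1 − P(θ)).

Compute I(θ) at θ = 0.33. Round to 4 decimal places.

0.0742

P = 1/(1+e^{-1.8328}) = 0.8621
P(1−P) = 0.8621 × 0.1379 = 0.1189
I = α² × P(1−P) = 0.79² × 0.1189 = 0.07420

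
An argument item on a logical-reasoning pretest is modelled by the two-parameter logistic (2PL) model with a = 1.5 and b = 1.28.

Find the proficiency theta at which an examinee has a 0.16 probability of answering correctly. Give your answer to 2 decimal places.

0.17

P(theta) = 1 / (1 + exp(−a(theta − b)))
logit = ln(0.1600/0.8400) = -1.6582
theta = b + logit/(a) = 1.28 + (-1.6582)/1.5000 = 0.1745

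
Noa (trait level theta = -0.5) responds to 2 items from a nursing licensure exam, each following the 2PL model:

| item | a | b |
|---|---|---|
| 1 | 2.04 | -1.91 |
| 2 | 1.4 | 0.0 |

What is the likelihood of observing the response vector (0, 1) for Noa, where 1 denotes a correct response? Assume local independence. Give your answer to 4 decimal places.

0.0177

P(theta) = 1 / (1 + exp(−a(theta − b)))
P_1 = 1/(1+e^{-2.8764}) = 0.9467
P_2 = 1/(1+e^{0.7000}) = 0.3318
L = (1−P_1) × P_2 = 0.0533 × 0.3318 = 0.01770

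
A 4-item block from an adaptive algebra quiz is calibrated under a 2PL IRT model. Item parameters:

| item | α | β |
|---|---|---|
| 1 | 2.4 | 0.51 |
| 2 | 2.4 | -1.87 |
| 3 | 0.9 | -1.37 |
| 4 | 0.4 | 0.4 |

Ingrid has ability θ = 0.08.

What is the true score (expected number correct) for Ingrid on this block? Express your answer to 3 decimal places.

2.508

P(θ) = 1 / (1 + exp(−α(θ − β)))
P_1 = 1/(1+e^{1.0320}) = 0.2627
P_2 = 1/(1+e^{-4.6800}) = 0.9908
P_3 = 1/(1+e^{-1.3050}) = 0.7867
P_4 = 1/(1+e^{0.1280}) = 0.4680
E[score] = 0.2627 + 0.9908 + 0.7867 + 0.4680 = 2.5082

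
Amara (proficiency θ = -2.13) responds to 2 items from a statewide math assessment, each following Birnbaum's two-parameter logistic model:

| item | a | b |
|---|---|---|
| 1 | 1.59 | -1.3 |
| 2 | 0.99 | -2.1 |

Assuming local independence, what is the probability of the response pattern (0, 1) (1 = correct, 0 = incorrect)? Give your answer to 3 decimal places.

P(θ) = 1 / (1 + exp(−a(θ − b)))
P_1 = 1/(1+e^{1.3197}) = 0.2109
P_2 = 1/(1+e^{0.0297}) = 0.4926
L = (1−P_1) × P_2 = 0.7891 × 0.4926 = 0.38871

0.389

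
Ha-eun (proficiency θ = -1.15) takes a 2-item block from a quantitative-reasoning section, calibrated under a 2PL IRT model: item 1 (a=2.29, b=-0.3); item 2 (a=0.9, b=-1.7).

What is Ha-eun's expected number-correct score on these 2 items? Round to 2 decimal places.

0.75

P(θ) = 1 / (1 + exp(−a(θ − b)))
P_1 = 1/(1+e^{1.9465}) = 0.1249
P_2 = 1/(1+e^{-0.4950}) = 0.6213
E[score] = 0.1249 + 0.6213 = 0.7462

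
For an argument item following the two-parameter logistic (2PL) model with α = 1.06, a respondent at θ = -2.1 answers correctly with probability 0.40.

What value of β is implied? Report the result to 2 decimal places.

-1.72

P(θ) = 1 / (1 + exp(−α(θ − β)))
logit(0.40) = ln(0.40/0.60) = -0.4055
β = θ − logit/(α) = -2.1 − (-0.4055)/1.0600 = -1.7175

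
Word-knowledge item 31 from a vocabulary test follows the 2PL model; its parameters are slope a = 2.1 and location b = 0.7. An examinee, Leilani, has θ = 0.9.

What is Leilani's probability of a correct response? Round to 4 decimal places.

0.6035

P(θ) = 1 / (1 + exp(−a(θ − b)))
Exponent: 2.1 × (0.9 − 0.7) = 0.4200
1/(1 + e^{-0.4200}) = 0.6035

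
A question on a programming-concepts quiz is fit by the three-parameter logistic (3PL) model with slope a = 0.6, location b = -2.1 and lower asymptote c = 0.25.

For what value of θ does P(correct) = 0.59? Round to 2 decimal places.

P(θ) = c + (1 − c) · 1 / (1 + exp(−a(θ − b)))
Remove guessing floor: (0.59 − 0.25)/(1 − 0.25) = 0.4533
logit = ln(0.4533/0.5467) = -0.1872
θ = b + logit/(a) = -2.1 + (-0.1872)/0.6000 = -2.4120

-2.41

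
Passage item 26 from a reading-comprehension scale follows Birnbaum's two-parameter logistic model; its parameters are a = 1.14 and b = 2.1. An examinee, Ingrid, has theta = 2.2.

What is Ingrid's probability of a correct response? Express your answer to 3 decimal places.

0.528

P(theta) = 1 / (1 + exp(−a(theta − b)))
Exponent: 1.14 × (2.2 − 2.1) = 0.1140
1/(1 + e^{-0.1140}) = 0.5285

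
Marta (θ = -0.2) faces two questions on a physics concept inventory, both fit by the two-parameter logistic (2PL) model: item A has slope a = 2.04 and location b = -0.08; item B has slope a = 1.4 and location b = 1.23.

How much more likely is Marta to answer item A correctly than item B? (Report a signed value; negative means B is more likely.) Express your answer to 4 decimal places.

0.3201

P(θ) = 1 / (1 + exp(−a(θ − b)))
P_A = 0.4391
P_B = 0.1190
P_A − P_B = 0.3201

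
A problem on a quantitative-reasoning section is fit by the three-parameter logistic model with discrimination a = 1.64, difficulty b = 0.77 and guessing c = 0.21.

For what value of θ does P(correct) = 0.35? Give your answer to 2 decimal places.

-0.17

P(θ) = c + (1 − c) · 1 / (1 + exp(−a(θ − b)))
Remove guessing floor: (0.35 − 0.21)/(1 − 0.21) = 0.1772
logit = ln(0.1772/0.8228) = -1.5353
θ = b + logit/(a) = 0.77 + (-1.5353)/1.6400 = -0.1662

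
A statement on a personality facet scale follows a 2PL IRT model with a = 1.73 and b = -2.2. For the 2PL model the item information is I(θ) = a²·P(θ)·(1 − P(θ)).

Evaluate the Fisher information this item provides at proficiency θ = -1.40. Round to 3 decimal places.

P = 1/(1+e^{-1.3840}) = 0.7996
P(1−P) = 0.7996 × 0.2004 = 0.1602
I = a² × P(1−P) = 1.73² × 0.1602 = 0.47952

0.480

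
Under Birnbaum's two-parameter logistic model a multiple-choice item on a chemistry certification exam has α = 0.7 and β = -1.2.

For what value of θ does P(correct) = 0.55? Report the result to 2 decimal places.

P(θ) = 1 / (1 + exp(−α(θ − β)))
logit = ln(0.5500/0.4500) = 0.2007
θ = β + logit/(α) = -1.2 + 0.2007/0.7000 = -0.9133

-0.91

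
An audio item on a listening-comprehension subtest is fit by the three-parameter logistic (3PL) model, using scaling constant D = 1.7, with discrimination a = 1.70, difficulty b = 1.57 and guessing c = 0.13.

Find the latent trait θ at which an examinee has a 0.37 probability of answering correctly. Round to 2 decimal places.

P(θ) = c + (1 − c) · 1 / (1 + exp(−D·a(θ − b)))
Remove guessing floor: (0.37 − 0.13)/(1 − 0.13) = 0.2759
logit = ln(0.2759/0.7241) = -0.9651
θ = b + logit/(1.7·a) = 1.57 + (-0.9651)/2.8900 = 1.2361

1.24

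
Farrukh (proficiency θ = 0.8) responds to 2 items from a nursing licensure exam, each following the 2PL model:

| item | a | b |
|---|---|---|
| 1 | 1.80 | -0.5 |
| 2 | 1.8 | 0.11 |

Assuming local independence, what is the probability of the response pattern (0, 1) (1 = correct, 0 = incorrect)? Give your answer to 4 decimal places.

P(θ) = 1 / (1 + exp(−a(θ − b)))
P_1 = 1/(1+e^{-2.3400}) = 0.9121
P_2 = 1/(1+e^{-1.2420}) = 0.7759
L = (1−P_1) × P_2 = 0.0879 × 0.7759 = 0.06817

0.0682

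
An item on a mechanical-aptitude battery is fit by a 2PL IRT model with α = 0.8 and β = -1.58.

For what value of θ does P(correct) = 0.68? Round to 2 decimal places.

P(θ) = 1 / (1 + exp(−α(θ − β)))
logit = ln(0.6800/0.3200) = 0.7538
θ = β + logit/(α) = -1.58 + 0.7538/0.8000 = -0.6378

-0.64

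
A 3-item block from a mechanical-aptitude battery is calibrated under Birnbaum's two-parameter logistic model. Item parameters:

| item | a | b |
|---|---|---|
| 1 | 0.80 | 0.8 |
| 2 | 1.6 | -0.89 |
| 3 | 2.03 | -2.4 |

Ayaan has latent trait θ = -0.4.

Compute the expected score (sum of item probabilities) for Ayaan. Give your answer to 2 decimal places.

1.95

P(θ) = 1 / (1 + exp(−a(θ − b)))
P_1 = 1/(1+e^{0.9600}) = 0.2769
P_2 = 1/(1+e^{-0.7840}) = 0.6865
P_3 = 1/(1+e^{-4.0600}) = 0.9830
E[score] = 0.2769 + 0.6865 + 0.9830 = 1.9465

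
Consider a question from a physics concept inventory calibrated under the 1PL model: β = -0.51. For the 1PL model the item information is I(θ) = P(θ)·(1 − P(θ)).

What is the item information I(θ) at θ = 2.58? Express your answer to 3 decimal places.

0.042

P = 1/(1+e^{-3.0900}) = 0.9565
P(1−P) = 0.9565 × 0.0435 = 0.0416
I = P(1−P) = 0.04163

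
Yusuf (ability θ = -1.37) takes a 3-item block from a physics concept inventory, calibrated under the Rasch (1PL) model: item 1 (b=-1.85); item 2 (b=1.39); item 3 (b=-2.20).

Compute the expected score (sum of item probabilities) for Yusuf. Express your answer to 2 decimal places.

1.37

P(θ) = 1 / (1 + exp(−(θ − b)))
P_1 = 1/(1+e^{-0.4800}) = 0.6177
P_2 = 1/(1+e^{2.7600}) = 0.0595
P_3 = 1/(1+e^{-0.8300}) = 0.6964
E[score] = 0.6177 + 0.0595 + 0.6964 = 1.3736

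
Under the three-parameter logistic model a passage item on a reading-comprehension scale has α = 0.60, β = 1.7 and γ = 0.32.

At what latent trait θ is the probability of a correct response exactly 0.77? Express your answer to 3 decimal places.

P(θ) = γ + (1 − γ) · 1 / (1 + exp(−α(θ − β)))
Remove guessing floor: (0.77 − 0.32)/(1 − 0.32) = 0.6618
logit = ln(0.6618/0.3382) = 0.6712
θ = β + logit/(α) = 1.7 + 0.6712/0.6000 = 2.8186

2.819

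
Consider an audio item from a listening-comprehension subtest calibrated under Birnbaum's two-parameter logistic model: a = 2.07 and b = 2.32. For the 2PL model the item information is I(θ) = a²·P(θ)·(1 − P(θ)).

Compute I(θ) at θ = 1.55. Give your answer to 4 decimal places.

0.6013

P = 1/(1+e^{1.5939}) = 0.1688
P(1−P) = 0.1688 × 0.8312 = 0.1403
I = a² × P(1−P) = 2.07² × 0.1403 = 0.60130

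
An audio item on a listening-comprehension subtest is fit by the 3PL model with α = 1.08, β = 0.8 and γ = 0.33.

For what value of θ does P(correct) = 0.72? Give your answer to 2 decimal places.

P(θ) = γ + (1 − γ) · 1 / (1 + exp(−α(θ − β)))
Remove guessing floor: (0.72 − 0.33)/(1 − 0.33) = 0.5821
logit = ln(0.5821/0.4179) = 0.3314
θ = β + logit/(α) = 0.8 + 0.3314/1.0800 = 1.1068

1.11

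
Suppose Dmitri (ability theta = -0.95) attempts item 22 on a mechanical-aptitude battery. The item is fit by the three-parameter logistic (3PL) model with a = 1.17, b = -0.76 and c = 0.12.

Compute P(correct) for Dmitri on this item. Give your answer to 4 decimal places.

P(theta) = c + (1 − c) · 1 / (1 + exp(−a(theta − b)))
Exponent: 1.17 × (-0.95 − (-0.76)) = -0.2223
1/(1 + e^{0.2223}) = 0.4447
P = 0.12 + 0.88 × 0.4447 = 0.5113

0.5113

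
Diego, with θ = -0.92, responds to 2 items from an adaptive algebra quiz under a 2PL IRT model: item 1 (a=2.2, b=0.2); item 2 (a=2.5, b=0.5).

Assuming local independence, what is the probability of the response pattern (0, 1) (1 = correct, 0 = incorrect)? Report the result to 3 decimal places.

0.026

P(θ) = 1 / (1 + exp(−a(θ − b)))
P_1 = 1/(1+e^{2.4640}) = 0.0784
P_2 = 1/(1+e^{3.5500}) = 0.0279
L = (1−P_1) × P_2 = 0.9216 × 0.0279 = 0.02573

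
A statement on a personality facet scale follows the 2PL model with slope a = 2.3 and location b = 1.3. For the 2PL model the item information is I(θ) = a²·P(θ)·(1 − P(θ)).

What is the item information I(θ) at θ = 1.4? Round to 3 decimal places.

1.305

P = 1/(1+e^{-0.2300}) = 0.5572
P(1−P) = 0.5572 × 0.4428 = 0.2467
I = a² × P(1−P) = 2.3² × 0.2467 = 1.30516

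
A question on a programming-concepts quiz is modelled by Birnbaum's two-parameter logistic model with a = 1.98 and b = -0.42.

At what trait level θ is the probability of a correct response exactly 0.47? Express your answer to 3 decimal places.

P(θ) = 1 / (1 + exp(−a(θ − b)))
logit = ln(0.4700/0.5300) = -0.1201
θ = b + logit/(a) = -0.42 + (-0.1201)/1.9800 = -0.4807

-0.481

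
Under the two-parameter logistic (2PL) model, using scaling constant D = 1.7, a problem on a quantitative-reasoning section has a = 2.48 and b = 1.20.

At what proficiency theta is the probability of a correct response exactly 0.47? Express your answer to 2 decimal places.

1.17

P(theta) = 1 / (1 + exp(−D·a(theta − b)))
logit = ln(0.4700/0.5300) = -0.1201
theta = b + logit/(1.7·a) = 1.20 + (-0.1201)/4.2160 = 1.1715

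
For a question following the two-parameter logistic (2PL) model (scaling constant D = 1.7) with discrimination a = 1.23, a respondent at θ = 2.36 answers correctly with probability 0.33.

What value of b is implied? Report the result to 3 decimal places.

P(θ) = 1 / (1 + exp(−D·a(θ − b)))
logit(0.33) = ln(0.33/0.67) = -0.7082
b = θ − logit/(1.7·a) = 2.36 − (-0.7082)/2.0910 = 2.6987

2.699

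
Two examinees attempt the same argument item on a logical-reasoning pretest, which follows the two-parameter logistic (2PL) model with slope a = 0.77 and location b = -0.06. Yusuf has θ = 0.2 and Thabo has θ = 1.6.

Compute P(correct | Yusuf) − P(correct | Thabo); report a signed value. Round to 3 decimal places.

-0.232

P(θ) = 1 / (1 + exp(−a(θ − b)))
P(Yusuf) = 0.5499  [exponent 0.2002]
P(Thabo) = 0.7821  [exponent 1.2782]
Difference = 0.5499 − 0.7821 = -0.2323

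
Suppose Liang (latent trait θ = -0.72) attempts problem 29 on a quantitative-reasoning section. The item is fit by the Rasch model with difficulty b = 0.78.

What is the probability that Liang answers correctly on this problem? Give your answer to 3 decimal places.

0.182

P(θ) = 1 / (1 + exp(−(θ − b)))
Exponent: (-0.72 − 0.78) = -1.5000
1/(1 + e^{1.5000}) = 0.1824
P = 0.1824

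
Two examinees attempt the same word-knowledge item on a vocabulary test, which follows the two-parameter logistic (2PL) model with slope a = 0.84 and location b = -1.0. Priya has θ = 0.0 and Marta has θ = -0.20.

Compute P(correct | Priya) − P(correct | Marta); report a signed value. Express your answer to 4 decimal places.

P(θ) = 1 / (1 + exp(−a(θ − b)))
P(Priya) = 0.6985  [exponent 0.8400]
P(Marta) = 0.6620  [exponent 0.6720]
Difference = 0.6985 − 0.6620 = 0.0365

0.0365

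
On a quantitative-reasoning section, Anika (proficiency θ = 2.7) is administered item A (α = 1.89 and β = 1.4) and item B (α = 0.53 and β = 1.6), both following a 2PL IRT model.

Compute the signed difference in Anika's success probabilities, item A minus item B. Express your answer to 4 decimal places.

P(θ) = 1 / (1 + exp(−α(θ − β)))
P_A = 0.9211
P_B = 0.6418
P_A − P_B = 0.2793

0.2793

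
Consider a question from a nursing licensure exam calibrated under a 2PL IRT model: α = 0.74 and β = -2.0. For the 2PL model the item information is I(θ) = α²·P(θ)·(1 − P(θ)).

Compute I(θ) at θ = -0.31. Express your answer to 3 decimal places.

P = 1/(1+e^{-1.2506}) = 0.7774
P(1−P) = 0.7774 × 0.2226 = 0.1730
I = α² × P(1−P) = 0.74² × 0.1730 = 0.09476

0.095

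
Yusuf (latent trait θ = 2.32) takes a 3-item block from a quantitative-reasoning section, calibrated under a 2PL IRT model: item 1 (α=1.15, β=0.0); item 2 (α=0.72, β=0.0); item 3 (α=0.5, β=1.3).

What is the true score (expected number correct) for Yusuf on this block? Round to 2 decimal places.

P(θ) = 1 / (1 + exp(−α(θ − β)))
P_1 = 1/(1+e^{-2.6680}) = 0.9351
P_2 = 1/(1+e^{-1.6704}) = 0.8416
P_3 = 1/(1+e^{-0.5100}) = 0.6248
E[score] = 0.9351 + 0.8416 + 0.6248 = 2.4015

2.40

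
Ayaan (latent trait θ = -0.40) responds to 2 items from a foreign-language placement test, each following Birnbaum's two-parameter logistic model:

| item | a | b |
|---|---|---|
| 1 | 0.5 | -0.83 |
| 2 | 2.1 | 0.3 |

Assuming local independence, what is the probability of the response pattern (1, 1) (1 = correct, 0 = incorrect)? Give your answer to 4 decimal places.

0.1035

P(θ) = 1 / (1 + exp(−a(θ − b)))
P_1 = 1/(1+e^{-0.2150}) = 0.5535
P_2 = 1/(1+e^{1.4700}) = 0.1869
L = P_1 × P_2 = 0.5535 × 0.1869 = 0.10348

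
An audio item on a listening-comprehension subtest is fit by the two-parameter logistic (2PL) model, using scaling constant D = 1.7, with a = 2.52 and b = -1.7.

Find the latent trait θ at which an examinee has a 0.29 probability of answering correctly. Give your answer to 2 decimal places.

P(θ) = 1 / (1 + exp(−D·a(θ − b)))
logit = ln(0.2900/0.7100) = -0.8954
θ = b + logit/(1.7·a) = -1.7 + (-0.8954)/4.2840 = -1.9090

-1.91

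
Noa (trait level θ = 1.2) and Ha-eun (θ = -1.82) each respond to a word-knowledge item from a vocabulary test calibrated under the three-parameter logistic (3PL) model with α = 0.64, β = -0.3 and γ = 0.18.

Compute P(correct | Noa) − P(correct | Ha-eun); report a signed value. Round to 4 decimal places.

P(θ) = γ + (1 − γ) · 1 / (1 + exp(−α(θ − β)))
P(Noa) = 0.7730  [exponent 0.9600]
P(Ha-eun) = 0.4049  [exponent -0.9728]
Difference = 0.7730 − 0.4049 = 0.3680

0.3680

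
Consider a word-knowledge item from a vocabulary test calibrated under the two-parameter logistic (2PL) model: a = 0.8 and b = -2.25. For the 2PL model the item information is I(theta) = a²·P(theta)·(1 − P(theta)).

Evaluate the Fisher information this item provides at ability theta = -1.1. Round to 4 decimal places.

P = 1/(1+e^{-0.9200}) = 0.7150
P(1−P) = 0.7150 × 0.2850 = 0.2038
I = a² × P(1−P) = 0.8² × 0.2038 = 0.13040

0.1304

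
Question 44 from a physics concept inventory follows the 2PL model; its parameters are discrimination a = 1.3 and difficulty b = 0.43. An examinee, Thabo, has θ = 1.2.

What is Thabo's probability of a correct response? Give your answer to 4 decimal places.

P(θ) = 1 / (1 + exp(−a(θ − b)))
Exponent: 1.3 × (1.2 − 0.43) = 1.0010
1/(1 + e^{-1.0010}) = 0.7313

0.7313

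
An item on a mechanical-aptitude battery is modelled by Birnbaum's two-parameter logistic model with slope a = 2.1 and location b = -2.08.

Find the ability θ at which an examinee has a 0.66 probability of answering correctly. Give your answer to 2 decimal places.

-1.76

P(θ) = 1 / (1 + exp(−a(θ − b)))
logit = ln(0.6600/0.3400) = 0.6633
θ = b + logit/(a) = -2.08 + 0.6633/2.1000 = -1.7641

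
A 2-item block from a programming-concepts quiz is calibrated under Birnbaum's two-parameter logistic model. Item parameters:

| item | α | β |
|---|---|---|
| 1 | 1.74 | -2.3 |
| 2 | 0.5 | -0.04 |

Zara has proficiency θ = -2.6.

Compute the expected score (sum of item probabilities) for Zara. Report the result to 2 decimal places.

P(θ) = 1 / (1 + exp(−α(θ − β)))
P_1 = 1/(1+e^{0.5220}) = 0.3724
P_2 = 1/(1+e^{1.2800}) = 0.2176
E[score] = 0.3724 + 0.2176 = 0.5899

0.59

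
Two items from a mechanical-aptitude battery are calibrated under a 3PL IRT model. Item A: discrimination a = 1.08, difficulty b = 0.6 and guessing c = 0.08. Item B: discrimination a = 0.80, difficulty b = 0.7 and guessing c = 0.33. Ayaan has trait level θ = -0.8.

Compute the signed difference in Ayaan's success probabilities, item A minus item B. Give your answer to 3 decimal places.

P(θ) = c + (1 − c) · 1 / (1 + exp(−a(θ − b)))
P_A = 0.2462
P_B = 0.4851
P_A − P_B = -0.2389

-0.239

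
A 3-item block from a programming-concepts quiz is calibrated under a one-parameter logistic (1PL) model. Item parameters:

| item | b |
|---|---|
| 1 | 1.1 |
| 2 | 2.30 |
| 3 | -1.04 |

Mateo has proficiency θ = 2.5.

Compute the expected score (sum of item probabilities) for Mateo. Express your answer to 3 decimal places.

2.324

P(θ) = 1 / (1 + exp(−(θ − b)))
P_1 = 1/(1+e^{-1.4000}) = 0.8022
P_2 = 1/(1+e^{-0.2000}) = 0.5498
P_3 = 1/(1+e^{-3.5400}) = 0.9718
E[score] = 0.8022 + 0.5498 + 0.9718 = 2.3238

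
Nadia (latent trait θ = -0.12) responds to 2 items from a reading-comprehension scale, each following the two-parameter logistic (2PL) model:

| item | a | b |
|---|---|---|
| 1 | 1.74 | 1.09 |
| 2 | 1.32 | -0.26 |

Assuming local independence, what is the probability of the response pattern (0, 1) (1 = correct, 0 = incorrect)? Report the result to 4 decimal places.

P(θ) = 1 / (1 + exp(−a(θ − b)))
P_1 = 1/(1+e^{2.1054}) = 0.1086
P_2 = 1/(1+e^{-0.1848}) = 0.5461
L = (1−P_1) × P_2 = 0.8914 × 0.5461 = 0.48678

0.4868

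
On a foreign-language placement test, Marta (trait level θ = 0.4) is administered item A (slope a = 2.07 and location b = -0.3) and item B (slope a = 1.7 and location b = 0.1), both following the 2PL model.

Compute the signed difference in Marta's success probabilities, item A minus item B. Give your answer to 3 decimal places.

0.185

P(θ) = 1 / (1 + exp(−a(θ − b)))
P_A = 0.8098
P_B = 0.6248
P_A − P_B = 0.1850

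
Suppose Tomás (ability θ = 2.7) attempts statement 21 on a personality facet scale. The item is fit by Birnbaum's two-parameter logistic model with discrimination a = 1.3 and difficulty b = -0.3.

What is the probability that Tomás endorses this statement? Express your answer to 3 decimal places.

P(θ) = 1 / (1 + exp(−a(θ − b)))
Exponent: 1.3 × (2.7 − (-0.3)) = 3.9000
1/(1 + e^{-3.9000}) = 0.9802

0.980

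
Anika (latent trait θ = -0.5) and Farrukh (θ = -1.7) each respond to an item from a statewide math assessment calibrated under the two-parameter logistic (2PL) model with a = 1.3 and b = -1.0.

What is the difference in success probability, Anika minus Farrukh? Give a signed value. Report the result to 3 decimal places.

P(θ) = 1 / (1 + exp(−a(θ − b)))
P(Anika) = 0.6570  [exponent 0.6500]
P(Farrukh) = 0.2870  [exponent -0.9100]
Difference = 0.6570 − 0.2870 = 0.3700

0.370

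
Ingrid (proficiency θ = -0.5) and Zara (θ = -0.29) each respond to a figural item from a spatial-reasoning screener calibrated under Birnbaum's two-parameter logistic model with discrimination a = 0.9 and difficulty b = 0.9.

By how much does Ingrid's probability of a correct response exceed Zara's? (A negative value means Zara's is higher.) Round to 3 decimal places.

P(θ) = 1 / (1 + exp(−a(θ − b)))
P(Ingrid) = 0.2210  [exponent -1.2600]
P(Zara) = 0.2552  [exponent -1.0710]
Difference = 0.2210 − 0.2552 = -0.0342

-0.034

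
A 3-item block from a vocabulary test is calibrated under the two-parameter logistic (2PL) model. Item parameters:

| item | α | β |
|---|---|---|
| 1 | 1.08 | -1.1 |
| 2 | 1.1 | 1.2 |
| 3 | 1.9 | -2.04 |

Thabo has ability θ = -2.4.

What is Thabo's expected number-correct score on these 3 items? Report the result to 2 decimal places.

0.55

P(θ) = 1 / (1 + exp(−α(θ − β)))
P_1 = 1/(1+e^{1.4040}) = 0.1972
P_2 = 1/(1+e^{3.9600}) = 0.0187
P_3 = 1/(1+e^{0.6840}) = 0.3354
E[score] = 0.1972 + 0.0187 + 0.3354 = 0.5513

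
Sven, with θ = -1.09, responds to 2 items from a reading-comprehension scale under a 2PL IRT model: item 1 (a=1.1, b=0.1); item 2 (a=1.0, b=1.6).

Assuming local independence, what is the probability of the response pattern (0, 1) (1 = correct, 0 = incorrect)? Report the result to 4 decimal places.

0.0500

P(θ) = 1 / (1 + exp(−a(θ − b)))
P_1 = 1/(1+e^{1.3090}) = 0.2127
P_2 = 1/(1+e^{2.6900}) = 0.0636
L = (1−P_1) × P_2 = 0.7873 × 0.0636 = 0.05005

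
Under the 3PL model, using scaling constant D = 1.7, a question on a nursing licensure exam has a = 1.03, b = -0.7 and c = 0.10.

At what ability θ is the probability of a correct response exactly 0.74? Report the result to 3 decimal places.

P(θ) = c + (1 − c) · 1 / (1 + exp(−D·a(θ − b)))
Remove guessing floor: (0.74 − 0.10)/(1 − 0.10) = 0.7111
logit = ln(0.7111/0.2889) = 0.9008
θ = b + logit/(1.7·a) = -0.7 + 0.9008/1.7510 = -0.1856

-0.186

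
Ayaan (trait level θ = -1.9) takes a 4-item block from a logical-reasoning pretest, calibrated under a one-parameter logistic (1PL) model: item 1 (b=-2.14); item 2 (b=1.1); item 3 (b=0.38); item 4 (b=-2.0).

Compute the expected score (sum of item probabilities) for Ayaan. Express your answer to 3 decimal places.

1.225

P(θ) = 1 / (1 + exp(−(θ − b)))
P_1 = 1/(1+e^{-0.2400}) = 0.5597
P_2 = 1/(1+e^{3.0000}) = 0.0474
P_3 = 1/(1+e^{2.2800}) = 0.0928
P_4 = 1/(1+e^{-0.1000}) = 0.5250
E[score] = 0.5597 + 0.0474 + 0.0928 + 0.5250 = 1.2249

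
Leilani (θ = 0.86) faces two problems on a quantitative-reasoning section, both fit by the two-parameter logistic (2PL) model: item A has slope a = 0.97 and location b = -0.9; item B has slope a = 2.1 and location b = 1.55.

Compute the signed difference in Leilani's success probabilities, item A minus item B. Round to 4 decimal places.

0.6563

P(θ) = 1 / (1 + exp(−a(θ − b)))
P_A = 0.8465
P_B = 0.1902
P_A − P_B = 0.6563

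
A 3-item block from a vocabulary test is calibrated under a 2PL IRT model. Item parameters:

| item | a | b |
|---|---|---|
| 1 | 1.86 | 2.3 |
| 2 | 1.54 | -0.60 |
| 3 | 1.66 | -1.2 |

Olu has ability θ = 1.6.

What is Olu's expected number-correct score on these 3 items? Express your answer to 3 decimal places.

2.172

P(θ) = 1 / (1 + exp(−a(θ − b)))
P_1 = 1/(1+e^{1.3020}) = 0.2138
P_2 = 1/(1+e^{-3.3880}) = 0.9673
P_3 = 1/(1+e^{-4.6480}) = 0.9905
E[score] = 0.2138 + 0.9673 + 0.9905 = 2.1717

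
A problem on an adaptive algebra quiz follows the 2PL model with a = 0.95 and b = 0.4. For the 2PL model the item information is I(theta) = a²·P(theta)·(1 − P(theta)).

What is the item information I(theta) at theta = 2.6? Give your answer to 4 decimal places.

0.0884

P = 1/(1+e^{-2.0900}) = 0.8899
P(1−P) = 0.8899 × 0.1101 = 0.0980
I = a² × P(1−P) = 0.95² × 0.0980 = 0.08841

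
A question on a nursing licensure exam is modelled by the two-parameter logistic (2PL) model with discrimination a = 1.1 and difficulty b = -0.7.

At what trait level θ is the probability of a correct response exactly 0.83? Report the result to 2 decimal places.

0.74

P(θ) = 1 / (1 + exp(−a(θ − b)))
logit = ln(0.8300/0.1700) = 1.5856
θ = b + logit/(a) = -0.7 + 1.5856/1.1000 = 0.7415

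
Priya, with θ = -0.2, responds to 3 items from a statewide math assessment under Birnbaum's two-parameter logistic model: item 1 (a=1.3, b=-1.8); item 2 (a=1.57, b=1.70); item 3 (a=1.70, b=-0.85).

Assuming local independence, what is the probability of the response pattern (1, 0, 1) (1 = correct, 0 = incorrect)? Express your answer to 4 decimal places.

0.6356

P(θ) = 1 / (1 + exp(−a(θ − b)))
P_1 = 1/(1+e^{-2.0800}) = 0.8889
P_2 = 1/(1+e^{2.9830}) = 0.0482
P_3 = 1/(1+e^{-1.1050}) = 0.7512
L = P_1 × (1−P_2) × P_3 = 0.8889 × 0.9518 × 0.7512 = 0.63558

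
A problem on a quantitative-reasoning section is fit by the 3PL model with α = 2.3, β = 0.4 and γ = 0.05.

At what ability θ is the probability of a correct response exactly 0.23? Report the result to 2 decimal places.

P(θ) = γ + (1 − γ) · 1 / (1 + exp(−α(θ − β)))
Remove guessing floor: (0.23 − 0.05)/(1 − 0.05) = 0.1895
logit = ln(0.1895/0.8105) = -1.4534
θ = β + logit/(α) = 0.4 + (-1.4534)/2.3000 = -0.2319

-0.23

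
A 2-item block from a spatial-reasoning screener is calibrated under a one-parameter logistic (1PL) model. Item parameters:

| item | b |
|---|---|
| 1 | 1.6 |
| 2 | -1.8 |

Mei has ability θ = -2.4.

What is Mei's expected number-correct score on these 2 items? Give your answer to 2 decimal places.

0.37

P(θ) = 1 / (1 + exp(−(θ − b)))
P_1 = 1/(1+e^{4.0000}) = 0.0180
P_2 = 1/(1+e^{0.6000}) = 0.3543
E[score] = 0.0180 + 0.3543 = 0.3723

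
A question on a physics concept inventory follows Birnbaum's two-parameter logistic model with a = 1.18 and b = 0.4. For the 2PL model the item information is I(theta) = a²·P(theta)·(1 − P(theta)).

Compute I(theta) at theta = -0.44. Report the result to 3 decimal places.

0.275

P = 1/(1+e^{0.9912}) = 0.2707
P(1−P) = 0.2707 × 0.7293 = 0.1974
I = a² × P(1−P) = 1.18² × 0.1974 = 0.27487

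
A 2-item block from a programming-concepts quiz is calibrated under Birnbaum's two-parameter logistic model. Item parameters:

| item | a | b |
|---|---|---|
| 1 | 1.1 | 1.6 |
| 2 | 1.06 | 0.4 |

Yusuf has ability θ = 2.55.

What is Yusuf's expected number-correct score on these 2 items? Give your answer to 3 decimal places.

P(θ) = 1 / (1 + exp(−a(θ − b)))
P_1 = 1/(1+e^{-1.0450}) = 0.7398
P_2 = 1/(1+e^{-2.2790}) = 0.9071
E[score] = 0.7398 + 0.9071 = 1.6469

1.647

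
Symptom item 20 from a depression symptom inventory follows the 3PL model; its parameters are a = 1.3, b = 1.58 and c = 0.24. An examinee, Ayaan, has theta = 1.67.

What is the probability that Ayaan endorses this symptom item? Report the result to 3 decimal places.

0.642

P(theta) = c + (1 − c) · 1 / (1 + exp(−a(theta − b)))
Exponent: 1.3 × (1.67 − 1.58) = 0.1170
1/(1 + e^{-0.1170}) = 0.5292
P = 0.24 + 0.76 × 0.5292 = 0.6422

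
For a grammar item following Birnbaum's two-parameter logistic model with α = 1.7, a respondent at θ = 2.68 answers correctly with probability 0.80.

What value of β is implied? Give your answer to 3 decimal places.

1.865

P(θ) = 1 / (1 + exp(−α(θ − β)))
logit(0.80) = ln(0.80/0.20) = 1.3863
β = θ − logit/(α) = 2.68 − 1.3863/1.7000 = 1.8645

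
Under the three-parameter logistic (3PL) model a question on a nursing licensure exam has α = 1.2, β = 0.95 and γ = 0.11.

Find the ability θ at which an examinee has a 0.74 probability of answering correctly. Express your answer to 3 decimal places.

P(θ) = γ + (1 − γ) · 1 / (1 + exp(−α(θ − β)))
Remove guessing floor: (0.74 − 0.11)/(1 − 0.11) = 0.7079
logit = ln(0.7079/0.2921) = 0.8850
θ = β + logit/(α) = 0.95 + 0.8850/1.2000 = 1.6875

1.688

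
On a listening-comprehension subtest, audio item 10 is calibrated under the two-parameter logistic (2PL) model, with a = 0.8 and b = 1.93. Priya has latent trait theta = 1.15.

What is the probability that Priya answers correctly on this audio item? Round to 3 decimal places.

P(theta) = 1 / (1 + exp(−a(theta − b)))
Exponent: 0.8 × (1.15 − 1.93) = -0.6240
1/(1 + e^{0.6240}) = 0.3489

0.349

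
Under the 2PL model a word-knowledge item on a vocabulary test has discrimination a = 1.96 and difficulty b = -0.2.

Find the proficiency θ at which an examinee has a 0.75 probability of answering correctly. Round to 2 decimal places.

P(θ) = 1 / (1 + exp(−a(θ − b)))
logit = ln(0.7500/0.2500) = 1.0986
θ = b + logit/(a) = -0.2 + 1.0986/1.9600 = 0.3605

0.36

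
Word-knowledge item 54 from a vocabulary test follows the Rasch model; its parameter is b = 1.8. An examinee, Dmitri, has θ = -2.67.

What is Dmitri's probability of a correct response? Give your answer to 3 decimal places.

P(θ) = 1 / (1 + exp(−(θ − b)))
Exponent: (-2.67 − 1.8) = -4.4700
1/(1 + e^{4.4700}) = 0.0113
P = 0.0113

0.011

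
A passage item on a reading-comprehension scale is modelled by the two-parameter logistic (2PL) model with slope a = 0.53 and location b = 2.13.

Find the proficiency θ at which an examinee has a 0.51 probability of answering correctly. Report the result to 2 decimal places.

2.21

P(θ) = 1 / (1 + exp(−a(θ − b)))
logit = ln(0.5100/0.4900) = 0.0400
θ = b + logit/(a) = 2.13 + 0.0400/0.5300 = 2.2055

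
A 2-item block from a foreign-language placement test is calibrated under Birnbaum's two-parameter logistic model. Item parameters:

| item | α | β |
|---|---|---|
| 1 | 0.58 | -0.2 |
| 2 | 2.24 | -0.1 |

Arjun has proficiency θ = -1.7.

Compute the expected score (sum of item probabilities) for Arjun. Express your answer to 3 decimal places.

P(θ) = 1 / (1 + exp(−α(θ − β)))
P_1 = 1/(1+e^{0.8700}) = 0.2953
P_2 = 1/(1+e^{3.5840}) = 0.0270
E[score] = 0.2953 + 0.0270 = 0.3223

0.322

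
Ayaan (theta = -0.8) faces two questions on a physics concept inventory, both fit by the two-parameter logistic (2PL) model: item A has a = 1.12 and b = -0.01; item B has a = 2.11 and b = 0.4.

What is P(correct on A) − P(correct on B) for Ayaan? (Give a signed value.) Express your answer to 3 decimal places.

0.219

P(theta) = 1 / (1 + exp(−a(theta − b)))
P_A = 0.2922
P_B = 0.0736
P_A − P_B = 0.2185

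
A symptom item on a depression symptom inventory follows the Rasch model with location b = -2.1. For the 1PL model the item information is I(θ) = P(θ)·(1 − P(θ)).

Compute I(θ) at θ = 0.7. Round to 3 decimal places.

0.054

P = 1/(1+e^{-2.8000}) = 0.9427
P(1−P) = 0.9427 × 0.0573 = 0.0540
I = P(1−P) = 0.05404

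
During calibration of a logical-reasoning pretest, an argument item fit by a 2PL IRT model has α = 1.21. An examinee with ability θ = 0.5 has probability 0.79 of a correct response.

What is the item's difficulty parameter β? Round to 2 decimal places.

P(θ) = 1 / (1 + exp(−α(θ − β)))
logit(0.79) = ln(0.79/0.21) = 1.3249
β = θ − logit/(α) = 0.5 − 1.3249/1.2100 = -0.5950

-0.59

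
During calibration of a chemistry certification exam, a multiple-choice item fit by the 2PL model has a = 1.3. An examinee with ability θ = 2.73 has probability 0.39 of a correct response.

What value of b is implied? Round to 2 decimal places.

P(θ) = 1 / (1 + exp(−a(θ − b)))
logit(0.39) = ln(0.39/0.61) = -0.4473
b = θ − logit/(a) = 2.73 − (-0.4473)/1.3000 = 3.0741

3.07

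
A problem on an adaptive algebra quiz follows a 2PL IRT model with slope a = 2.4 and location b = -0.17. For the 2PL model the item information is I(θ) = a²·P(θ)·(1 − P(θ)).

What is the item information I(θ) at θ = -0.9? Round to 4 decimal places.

0.7255

P = 1/(1+e^{1.7520}) = 0.1478
P(1−P) = 0.1478 × 0.8522 = 0.1260
I = a² × P(1−P) = 2.4² × 0.1260 = 0.72548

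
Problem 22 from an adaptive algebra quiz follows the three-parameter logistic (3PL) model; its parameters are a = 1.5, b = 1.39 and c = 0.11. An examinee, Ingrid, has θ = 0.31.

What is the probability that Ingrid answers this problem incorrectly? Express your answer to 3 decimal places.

0.743

P(θ) = c + (1 − c) · 1 / (1 + exp(−a(θ − b)))
Exponent: 1.5 × (0.31 − 1.39) = -1.6200
1/(1 + e^{1.6200}) = 0.1652
P = 0.11 + 0.89 × 0.1652 = 0.2570
P(incorrect) = 1 − 0.2570 = 0.7430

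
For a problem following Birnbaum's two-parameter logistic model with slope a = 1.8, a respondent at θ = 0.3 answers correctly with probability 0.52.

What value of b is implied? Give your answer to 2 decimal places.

P(θ) = 1 / (1 + exp(−a(θ − b)))
logit(0.52) = ln(0.52/0.48) = 0.0800
b = θ − logit/(a) = 0.3 − 0.0800/1.8000 = 0.2555

0.26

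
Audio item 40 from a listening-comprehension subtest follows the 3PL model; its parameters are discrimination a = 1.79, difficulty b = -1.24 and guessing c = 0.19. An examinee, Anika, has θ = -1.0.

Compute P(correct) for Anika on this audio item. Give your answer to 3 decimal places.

P(θ) = c + (1 − c) · 1 / (1 + exp(−a(θ − b)))
Exponent: 1.79 × (-1.0 − (-1.24)) = 0.4296
1/(1 + e^{-0.4296}) = 0.6058
P = 0.19 + 0.81 × 0.6058 = 0.6807

0.681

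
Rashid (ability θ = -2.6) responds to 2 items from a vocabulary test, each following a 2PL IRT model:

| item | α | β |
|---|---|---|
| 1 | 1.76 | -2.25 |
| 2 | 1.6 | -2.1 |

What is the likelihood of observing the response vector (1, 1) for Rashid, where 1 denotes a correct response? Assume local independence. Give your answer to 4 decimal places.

0.1087

P(θ) = 1 / (1 + exp(−α(θ − β)))
P_1 = 1/(1+e^{0.6160}) = 0.3507
P_2 = 1/(1+e^{0.8000}) = 0.3100
L = P_1 × P_2 = 0.3507 × 0.3100 = 0.10872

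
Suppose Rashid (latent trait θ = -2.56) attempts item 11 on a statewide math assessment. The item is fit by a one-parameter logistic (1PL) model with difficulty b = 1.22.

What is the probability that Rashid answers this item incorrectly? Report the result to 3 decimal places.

0.978

P(θ) = 1 / (1 + exp(−(θ − b)))
Exponent: (-2.56 − 1.22) = -3.7800
1/(1 + e^{3.7800}) = 0.0223
P = 0.0223
P(incorrect) = 1 − 0.0223 = 0.9777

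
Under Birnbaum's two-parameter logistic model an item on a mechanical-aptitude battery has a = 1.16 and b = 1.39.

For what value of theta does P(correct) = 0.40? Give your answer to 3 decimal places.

P(theta) = 1 / (1 + exp(−a(theta − b)))
logit = ln(0.4000/0.6000) = -0.4055
theta = b + logit/(a) = 1.39 + (-0.4055)/1.1600 = 1.0405

1.040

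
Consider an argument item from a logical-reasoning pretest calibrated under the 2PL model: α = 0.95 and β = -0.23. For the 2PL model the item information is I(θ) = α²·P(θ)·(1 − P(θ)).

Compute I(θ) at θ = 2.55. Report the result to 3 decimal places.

P = 1/(1+e^{-2.6410}) = 0.9335
P(1−P) = 0.9335 × 0.0665 = 0.0621
I = α² × P(1−P) = 0.95² × 0.0621 = 0.05606

0.056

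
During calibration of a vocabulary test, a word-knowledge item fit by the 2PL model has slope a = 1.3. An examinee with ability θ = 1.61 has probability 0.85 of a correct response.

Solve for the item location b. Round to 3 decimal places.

0.276

P(θ) = 1 / (1 + exp(−a(θ − b)))
logit(0.85) = ln(0.85/0.15) = 1.7346
b = θ − logit/(a) = 1.61 − 1.7346/1.3000 = 0.2757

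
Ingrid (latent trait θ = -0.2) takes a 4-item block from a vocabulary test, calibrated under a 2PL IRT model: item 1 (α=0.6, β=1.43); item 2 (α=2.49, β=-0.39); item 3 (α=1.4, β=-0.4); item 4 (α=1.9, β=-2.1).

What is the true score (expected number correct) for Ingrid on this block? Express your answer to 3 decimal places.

2.433

P(θ) = 1 / (1 + exp(−α(θ − β)))
P_1 = 1/(1+e^{0.9780}) = 0.2733
P_2 = 1/(1+e^{-0.4731}) = 0.6161
P_3 = 1/(1+e^{-0.2800}) = 0.5695
P_4 = 1/(1+e^{-3.6100}) = 0.9737
E[score] = 0.2733 + 0.6161 + 0.5695 + 0.9737 = 2.4326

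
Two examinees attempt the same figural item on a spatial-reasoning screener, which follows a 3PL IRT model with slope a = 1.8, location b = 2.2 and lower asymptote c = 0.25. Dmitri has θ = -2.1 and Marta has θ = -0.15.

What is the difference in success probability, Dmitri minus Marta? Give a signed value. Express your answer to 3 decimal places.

-0.010

P(θ) = c + (1 − c) · 1 / (1 + exp(−a(θ − b)))
P(Dmitri) = 0.2503  [exponent -7.7400]
P(Marta) = 0.2608  [exponent -4.2300]
Difference = 0.2503 − 0.2608 = -0.0104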